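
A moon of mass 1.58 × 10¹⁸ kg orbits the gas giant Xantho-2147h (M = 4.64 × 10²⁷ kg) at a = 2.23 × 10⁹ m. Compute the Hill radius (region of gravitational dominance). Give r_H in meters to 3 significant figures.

r_H ≈ a (m/3M)^(1/3)
    = (2.23 × 10⁹) × (1.58 × 10¹⁸ / (3 × 4.64 × 10²⁷))^(1/3)
    = 1.08 × 10⁶ m

1.08 × 10⁶ m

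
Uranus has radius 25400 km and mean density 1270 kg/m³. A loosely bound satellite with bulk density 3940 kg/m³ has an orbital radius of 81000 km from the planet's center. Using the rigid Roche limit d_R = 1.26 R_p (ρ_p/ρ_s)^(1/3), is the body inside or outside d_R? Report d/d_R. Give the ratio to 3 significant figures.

outside; d/d_R ≈ 3.69

d_R = 1.26 × (25400 km) × (1270/3940)^(1/3) = 21940 km
d/d_R = (81000) / (21940) = 3.69
Since d/d_R > 1, the body is outside the Roche limit.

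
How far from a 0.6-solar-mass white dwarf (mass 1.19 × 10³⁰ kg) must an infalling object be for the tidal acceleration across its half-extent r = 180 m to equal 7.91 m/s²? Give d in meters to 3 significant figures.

2GMr/d³ = a_tidal  ⇒  d = (2GMr / a_tidal)^(1/3)
d = (2 × 6.674×10⁻¹¹ × (1.19 × 10³⁰) × (180) / (7.91))^(1/3)
  = 1.53 × 10⁷ m

1.53 × 10⁷ m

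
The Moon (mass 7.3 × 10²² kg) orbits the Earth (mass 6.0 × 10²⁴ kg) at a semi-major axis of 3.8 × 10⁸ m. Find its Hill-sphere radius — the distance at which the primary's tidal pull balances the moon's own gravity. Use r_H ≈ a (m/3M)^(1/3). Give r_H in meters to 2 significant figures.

r_H ≈ a (m/3M)^(1/3)
    = (3.8 × 10⁸) × (7.3 × 10²² / (3 × 6.0 × 10²⁴))^(1/3)
    = 6.1 × 10⁷ m

6.1 × 10⁷ m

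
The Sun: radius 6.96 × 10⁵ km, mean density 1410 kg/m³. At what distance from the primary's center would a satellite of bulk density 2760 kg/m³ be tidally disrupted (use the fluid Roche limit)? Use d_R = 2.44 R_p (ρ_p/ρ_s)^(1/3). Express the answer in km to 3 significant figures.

d_R = 2.44 × 6.96 × 10⁵ km × (1410/2760)^(1/3)
    = 1.36 × 10⁶ km

1.36 × 10⁶ km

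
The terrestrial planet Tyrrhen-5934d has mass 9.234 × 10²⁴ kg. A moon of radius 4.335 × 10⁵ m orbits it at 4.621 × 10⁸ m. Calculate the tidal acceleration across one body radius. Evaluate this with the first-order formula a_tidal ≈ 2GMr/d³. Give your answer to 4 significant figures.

5.415 × 10⁻⁶ m/s²

Δa = 2GMr/d³
   = 2 × (6.674 × 10⁻¹¹) × (9.234 × 10²⁴) × (4.335 × 10⁵) / (4.621 × 10⁸)³
   = 5.415 × 10⁻⁶ m/s²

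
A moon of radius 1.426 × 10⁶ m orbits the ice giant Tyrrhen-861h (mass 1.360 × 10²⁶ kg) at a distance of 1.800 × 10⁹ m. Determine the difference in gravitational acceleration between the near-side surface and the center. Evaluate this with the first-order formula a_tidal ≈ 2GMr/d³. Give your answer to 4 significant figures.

4.439 × 10⁻⁶ m/s²

Since r ≪ d, expand the inverse-square field across one radius to get the leading 2GMr/d³ term.
Δg = 2GMr/d³
   = 2 × (6.674 × 10⁻¹¹) × (1.360 × 10²⁶) × (1.426 × 10⁶) / (1.800 × 10⁹)³
   = 4.439 × 10⁻⁶ m/s²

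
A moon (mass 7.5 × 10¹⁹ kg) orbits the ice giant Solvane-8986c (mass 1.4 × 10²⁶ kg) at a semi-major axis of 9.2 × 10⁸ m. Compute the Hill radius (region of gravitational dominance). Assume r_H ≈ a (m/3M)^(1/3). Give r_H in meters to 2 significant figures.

r_H ≈ a (m/3M)^(1/3)
    = (9.2 × 10⁸) × (7.5 × 10¹⁹ / (3 × 1.4 × 10²⁶))^(1/3)
    = 5.2 × 10⁶ m

5.2 × 10⁶ m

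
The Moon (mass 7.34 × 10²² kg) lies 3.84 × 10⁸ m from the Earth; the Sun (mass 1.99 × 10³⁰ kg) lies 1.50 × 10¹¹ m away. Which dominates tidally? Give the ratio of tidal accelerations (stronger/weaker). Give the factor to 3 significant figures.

The Moon, by a factor of ≈ 2.20

Tidal stretch scales as M/d³; compute that for each body.
The Moon: (7.34 × 10²²) / (3.84 × 10⁸)³ = 1.296 × 10⁻³
The Sun: (1.99 × 10³⁰) / (1.50 × 10¹¹)³ = 5.896 × 10⁻⁴
Ratio (larger/smaller) = 2.20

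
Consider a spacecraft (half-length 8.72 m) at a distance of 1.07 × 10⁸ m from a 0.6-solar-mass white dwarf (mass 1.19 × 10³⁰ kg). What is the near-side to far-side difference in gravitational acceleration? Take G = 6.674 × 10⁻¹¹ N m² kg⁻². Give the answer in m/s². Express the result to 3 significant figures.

2.26 × 10⁻³ m/s²

The field gradient is 2GM/d³; across the full diameter 2r the difference is 4GMr/d³.
a_tidal = 4GMr/d³
        = 4 × (6.674 × 10⁻¹¹) × (1.19 × 10³⁰) × (8.72) / (1.07 × 10⁸)³
        = 2.26 × 10⁻³ m/s²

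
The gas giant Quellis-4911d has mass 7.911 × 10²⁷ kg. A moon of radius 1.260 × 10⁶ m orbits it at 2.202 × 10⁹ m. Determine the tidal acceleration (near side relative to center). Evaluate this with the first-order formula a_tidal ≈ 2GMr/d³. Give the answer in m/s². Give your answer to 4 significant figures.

1.246 × 10⁻⁴ m/s²

a_tidal = 2GMr/d³
        = 2 × (6.674 × 10⁻¹¹) × (7.911 × 10²⁷) × (1.260 × 10⁶) / (2.202 × 10⁹)³
        = 1.246 × 10⁻⁴ m/s²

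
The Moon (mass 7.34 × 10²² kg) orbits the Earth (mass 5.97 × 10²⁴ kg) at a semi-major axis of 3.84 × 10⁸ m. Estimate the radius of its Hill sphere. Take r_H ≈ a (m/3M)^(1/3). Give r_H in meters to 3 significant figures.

r_H ≈ a (m/3M)^(1/3)
    = (3.84 × 10⁸) × (7.34 × 10²² / (3 × 5.97 × 10²⁴))^(1/3)
    = 6.15 × 10⁷ m

6.15 × 10⁷ m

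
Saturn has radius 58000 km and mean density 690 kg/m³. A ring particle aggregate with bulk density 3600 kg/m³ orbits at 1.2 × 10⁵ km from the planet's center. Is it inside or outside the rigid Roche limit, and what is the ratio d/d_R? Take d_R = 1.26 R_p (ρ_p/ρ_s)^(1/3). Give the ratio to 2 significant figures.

outside; d/d_R ≈ 2.8

d_R = 1.26 × (58000 km) × (690/3600)^(1/3) = 42140 km
d/d_R = (1.2 × 10⁵) / (42140) = 2.8
Since d/d_R > 1, the body is outside the Roche limit.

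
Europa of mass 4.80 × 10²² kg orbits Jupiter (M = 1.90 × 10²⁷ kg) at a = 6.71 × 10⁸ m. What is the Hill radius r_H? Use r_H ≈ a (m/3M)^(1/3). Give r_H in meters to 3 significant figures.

1.37 × 10⁷ m

r_H ≈ a (m/3M)^(1/3)
    = (6.71 × 10⁸) × (4.80 × 10²² / (3 × 1.90 × 10²⁷))^(1/3)
    = 1.37 × 10⁷ m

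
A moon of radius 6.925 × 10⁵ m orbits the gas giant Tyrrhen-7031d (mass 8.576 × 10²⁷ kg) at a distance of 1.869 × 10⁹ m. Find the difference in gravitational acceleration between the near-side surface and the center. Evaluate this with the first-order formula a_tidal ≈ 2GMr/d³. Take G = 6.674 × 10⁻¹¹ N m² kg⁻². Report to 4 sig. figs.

The tidal stretch is the gradient of GM/d² times the body's extent r, hence the 1/d³ dependence.
a_tidal = 2GMr/d³
        = 2 × (6.674 × 10⁻¹¹) × (8.576 × 10²⁷) × (6.925 × 10⁵) / (1.869 × 10⁹)³
        = 1.214 × 10⁻⁴ m/s²

1.214 × 10⁻⁴ m/s²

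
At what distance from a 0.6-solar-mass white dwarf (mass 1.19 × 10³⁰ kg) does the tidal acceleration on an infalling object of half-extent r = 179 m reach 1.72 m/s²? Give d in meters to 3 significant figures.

2.55 × 10⁷ m

2GMr/d³ = a_tidal  ⇒  d = (2GMr / a_tidal)^(1/3)
d = (2 × 6.674×10⁻¹¹ × (1.19 × 10³⁰) × (179) / (1.72))^(1/3)
  = 2.55 × 10⁷ m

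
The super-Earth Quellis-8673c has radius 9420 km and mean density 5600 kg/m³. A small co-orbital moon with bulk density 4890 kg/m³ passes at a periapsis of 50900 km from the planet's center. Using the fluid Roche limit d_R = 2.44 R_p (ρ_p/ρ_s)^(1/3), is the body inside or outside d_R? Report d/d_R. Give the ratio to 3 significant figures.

outside; d/d_R ≈ 2.12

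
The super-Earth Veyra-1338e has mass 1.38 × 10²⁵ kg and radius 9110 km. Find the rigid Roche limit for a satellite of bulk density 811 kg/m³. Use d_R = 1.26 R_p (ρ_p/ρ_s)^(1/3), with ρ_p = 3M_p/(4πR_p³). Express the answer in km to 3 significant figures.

ρ_p = 3M_p/(4πR_p³) = 3 × (1.38 × 10²⁵) / (4π × (9.11 × 10⁶ m)³) = 4360 kg/m³
d_R = 1.26 × 9110 km × (4360/811)^(1/3)
    = 20100 km

20100 km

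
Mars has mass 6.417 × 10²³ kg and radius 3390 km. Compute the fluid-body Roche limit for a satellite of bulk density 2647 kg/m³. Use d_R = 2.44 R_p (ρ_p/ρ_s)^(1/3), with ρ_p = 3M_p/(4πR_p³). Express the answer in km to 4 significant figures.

ρ_p = 3M_p/(4πR_p³) = 3 × (6.417 × 10²³) / (4π × (3.390 × 10⁶ m)³) = 3932 kg/m³
d_R = 2.44 × 3390 km × (3932/2647)^(1/3)
    = 9438 km

9438 km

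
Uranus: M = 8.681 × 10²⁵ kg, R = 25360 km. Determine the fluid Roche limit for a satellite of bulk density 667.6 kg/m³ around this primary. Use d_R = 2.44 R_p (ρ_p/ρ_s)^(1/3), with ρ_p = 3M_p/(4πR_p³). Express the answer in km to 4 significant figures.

76690 km

ρ_p = 3M_p/(4πR_p³) = 3 × (8.681 × 10²⁵) / (4π × (2.536 × 10⁷ m)³) = 1271 kg/m³
d_R = 2.44 × 25360 km × (1271/667.6)^(1/3)
    = 76690 km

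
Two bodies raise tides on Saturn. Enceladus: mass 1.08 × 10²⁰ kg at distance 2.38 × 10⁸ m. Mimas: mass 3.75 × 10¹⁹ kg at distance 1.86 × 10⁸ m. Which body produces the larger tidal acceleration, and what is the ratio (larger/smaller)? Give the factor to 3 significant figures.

The tide-raising term goes as M/d³ (the gradient of a 1/d² field).
Enceladus: (1.08 × 10²⁰) / (2.38 × 10⁸)³ = 8.011 × 10⁻⁶
Mimas: (3.75 × 10¹⁹) / (1.86 × 10⁸)³ = 5.828 × 10⁻⁶
Ratio (larger/smaller) = 1.37

Enceladus, by a factor of ≈ 1.37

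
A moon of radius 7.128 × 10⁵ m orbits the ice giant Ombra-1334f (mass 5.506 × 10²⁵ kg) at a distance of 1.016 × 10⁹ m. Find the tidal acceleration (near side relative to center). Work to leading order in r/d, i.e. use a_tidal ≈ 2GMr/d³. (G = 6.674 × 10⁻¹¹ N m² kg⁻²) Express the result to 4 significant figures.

4.995 × 10⁻⁶ m/s²

Δg = 2GMr/d³
   = 2 × (6.674 × 10⁻¹¹) × (5.506 × 10²⁵) × (7.128 × 10⁵) / (1.016 × 10⁹)³
   = 4.995 × 10⁻⁶ m/s²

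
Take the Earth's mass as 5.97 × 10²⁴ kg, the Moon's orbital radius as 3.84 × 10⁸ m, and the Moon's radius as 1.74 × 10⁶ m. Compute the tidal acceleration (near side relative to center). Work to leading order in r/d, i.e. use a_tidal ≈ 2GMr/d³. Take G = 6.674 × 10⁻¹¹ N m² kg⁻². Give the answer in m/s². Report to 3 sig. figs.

Δa = 2GMr/d³
   = 2 × (6.674 × 10⁻¹¹) × (5.97 × 10²⁴) × (1.74 × 10⁶) / (3.84 × 10⁸)³
   = 2.45 × 10⁻⁵ m/s²

2.45 × 10⁻⁵ m/s²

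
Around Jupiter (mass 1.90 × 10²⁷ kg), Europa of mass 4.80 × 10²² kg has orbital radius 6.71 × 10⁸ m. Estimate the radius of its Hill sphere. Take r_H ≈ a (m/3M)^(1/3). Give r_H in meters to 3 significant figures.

1.37 × 10⁷ m

r_H ≈ a (m/3M)^(1/3)
    = (6.71 × 10⁸) × (4.80 × 10²² / (3 × 1.90 × 10²⁷))^(1/3)
    = 1.37 × 10⁷ m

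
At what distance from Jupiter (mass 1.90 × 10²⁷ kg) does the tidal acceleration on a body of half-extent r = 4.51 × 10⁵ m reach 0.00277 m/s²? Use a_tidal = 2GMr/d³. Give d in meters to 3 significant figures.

2GMr/d³ = a_tidal  ⇒  d = (2GMr / a_tidal)^(1/3)
d = (2 × 6.674×10⁻¹¹ × (1.90 × 10²⁷) × (4.51 × 10⁵) / (0.00277))^(1/3)
  = 3.46 × 10⁸ m

3.46 × 10⁸ m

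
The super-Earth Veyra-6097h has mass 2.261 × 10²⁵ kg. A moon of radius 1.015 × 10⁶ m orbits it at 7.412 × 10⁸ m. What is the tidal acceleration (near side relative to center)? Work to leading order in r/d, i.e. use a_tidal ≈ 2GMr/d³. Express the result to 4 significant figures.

7.523 × 10⁻⁶ m/s²

The tidal stretch is the gradient of GM/d² times the body's extent r, hence the 1/d³ dependence.
Δg = 2GMr/d³
   = 2 × (6.674 × 10⁻¹¹) × (2.261 × 10²⁵) × (1.015 × 10⁶) / (7.412 × 10⁸)³
   = 7.523 × 10⁻⁶ m/s²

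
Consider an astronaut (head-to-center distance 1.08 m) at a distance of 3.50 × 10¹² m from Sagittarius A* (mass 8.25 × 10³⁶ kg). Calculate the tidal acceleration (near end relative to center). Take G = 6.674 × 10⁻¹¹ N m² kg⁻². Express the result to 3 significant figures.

2.77 × 10⁻¹¹ m/s²

Differencing GM/(d−r)² and GM/d² to first order in r/d gives 2GMr/d³.
Δa = 2GMr/d³
   = 2 × (6.674 × 10⁻¹¹) × (8.25 × 10³⁶) × (1.08) / (3.50 × 10¹²)³
   = 2.77 × 10⁻¹¹ m/s²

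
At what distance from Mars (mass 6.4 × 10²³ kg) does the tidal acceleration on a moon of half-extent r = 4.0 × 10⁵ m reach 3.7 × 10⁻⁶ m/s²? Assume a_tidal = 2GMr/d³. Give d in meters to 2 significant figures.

2.1 × 10⁸ m

2GMr/d³ = a_tidal  ⇒  d = (2GMr / a_tidal)^(1/3)
d = (2 × 6.674×10⁻¹¹ × (6.4 × 10²³) × (4.0 × 10⁵) / (3.7 × 10⁻⁶))^(1/3)
  = 2.1 × 10⁸ m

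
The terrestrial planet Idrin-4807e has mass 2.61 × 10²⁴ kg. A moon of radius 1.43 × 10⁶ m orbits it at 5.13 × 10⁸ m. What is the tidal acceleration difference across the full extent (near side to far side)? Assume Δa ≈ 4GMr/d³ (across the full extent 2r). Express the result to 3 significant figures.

7.38 × 10⁻⁶ m/s²

The field gradient is 2GM/d³; across the full diameter 2r the difference is 4GMr/d³.
Δg = 4GMr/d³
   = 4 × (6.674 × 10⁻¹¹) × (2.61 × 10²⁴) × (1.43 × 10⁶) / (5.13 × 10⁸)³
   = 7.38 × 10⁻⁶ m/s²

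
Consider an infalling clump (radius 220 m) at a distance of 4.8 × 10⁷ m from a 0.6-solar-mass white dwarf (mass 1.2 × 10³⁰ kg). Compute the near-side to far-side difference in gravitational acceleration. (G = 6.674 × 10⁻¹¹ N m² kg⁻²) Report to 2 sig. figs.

6.4 × 10⁻¹ m/s²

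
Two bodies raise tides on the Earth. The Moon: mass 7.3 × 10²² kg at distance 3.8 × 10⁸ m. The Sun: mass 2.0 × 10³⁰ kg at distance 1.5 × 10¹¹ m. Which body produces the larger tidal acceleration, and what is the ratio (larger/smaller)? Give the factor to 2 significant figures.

Tidal stretch scales as M/d³; compute that for each body.
The Moon: (7.3 × 10²²) / (3.8 × 10⁸)³ = 1.330 × 10⁻³
The Sun: (2.0 × 10³⁰) / (1.5 × 10¹¹)³ = 5.926 × 10⁻⁴
Ratio (larger/smaller) = 2.2

The Moon, by a factor of ≈ 2.2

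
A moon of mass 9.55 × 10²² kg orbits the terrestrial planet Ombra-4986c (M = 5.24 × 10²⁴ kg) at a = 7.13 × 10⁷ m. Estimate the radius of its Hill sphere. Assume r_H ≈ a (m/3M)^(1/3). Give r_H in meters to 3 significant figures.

r_H ≈ a (m/3M)^(1/3)
    = (7.13 × 10⁷) × (9.55 × 10²² / (3 × 5.24 × 10²⁴))^(1/3)
    = 1.30 × 10⁷ m

1.30 × 10⁷ m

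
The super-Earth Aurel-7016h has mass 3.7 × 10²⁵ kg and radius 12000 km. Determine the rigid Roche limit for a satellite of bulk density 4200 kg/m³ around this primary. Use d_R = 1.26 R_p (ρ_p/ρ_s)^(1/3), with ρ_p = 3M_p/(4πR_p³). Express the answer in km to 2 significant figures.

ρ_p = 3M_p/(4πR_p³) = 3 × (3.7 × 10²⁵) / (4π × (1.2 × 10⁷ m)³) = 5100 kg/m³
d_R = 1.26 × 12000 km × (5100/4200)^(1/3)
    = 16000 km

16000 km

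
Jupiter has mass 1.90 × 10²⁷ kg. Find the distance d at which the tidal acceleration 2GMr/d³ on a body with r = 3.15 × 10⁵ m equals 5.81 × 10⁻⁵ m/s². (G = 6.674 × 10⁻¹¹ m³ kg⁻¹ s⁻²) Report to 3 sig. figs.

1.11 × 10⁹ m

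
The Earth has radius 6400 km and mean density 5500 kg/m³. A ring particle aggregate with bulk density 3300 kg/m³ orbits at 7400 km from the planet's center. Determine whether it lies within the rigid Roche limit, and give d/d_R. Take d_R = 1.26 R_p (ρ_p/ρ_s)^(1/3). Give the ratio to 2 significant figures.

d_R = 1.26 × (6400 km) × (5500/3300)^(1/3) = 9561 km
d/d_R = (7400) / (9561) = 0.77
Since d/d_R < 1, the body is inside the Roche limit.

inside; d/d_R ≈ 0.77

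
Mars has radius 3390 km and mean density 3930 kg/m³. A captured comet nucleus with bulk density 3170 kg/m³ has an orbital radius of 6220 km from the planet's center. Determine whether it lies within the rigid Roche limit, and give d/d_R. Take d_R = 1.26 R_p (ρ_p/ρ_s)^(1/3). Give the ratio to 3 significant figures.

d_R = 1.26 × (3390 km) × (3930/3170)^(1/3) = 4589 km
d/d_R = (6220) / (4589) = 1.36
Since d/d_R > 1, the body is outside the Roche limit.

outside; d/d_R ≈ 1.36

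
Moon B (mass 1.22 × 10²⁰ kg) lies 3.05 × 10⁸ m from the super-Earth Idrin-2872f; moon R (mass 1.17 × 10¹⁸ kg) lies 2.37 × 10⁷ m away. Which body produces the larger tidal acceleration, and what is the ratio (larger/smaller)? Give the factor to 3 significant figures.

Moon R, by a factor of ≈ 20.4

Compare M/d³ for the two perturbers:
Moon B: (1.22 × 10²⁰) / (3.05 × 10⁸)³ = 4.300 × 10⁻⁶
Moon R: (1.17 × 10¹⁸) / (2.37 × 10⁷)³ = 8.789 × 10⁻⁵
Ratio (larger/smaller) = 20.4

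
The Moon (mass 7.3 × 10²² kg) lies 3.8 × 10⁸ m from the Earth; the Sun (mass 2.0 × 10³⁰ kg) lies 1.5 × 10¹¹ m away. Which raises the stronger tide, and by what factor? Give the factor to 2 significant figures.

Tidal stretch scales as M/d³; compute that for each body.
The Moon: (7.3 × 10²²) / (3.8 × 10⁸)³ = 1.330 × 10⁻³
The Sun: (2.0 × 10³⁰) / (1.5 × 10¹¹)³ = 5.926 × 10⁻⁴
Ratio (larger/smaller) = 2.2

The Moon, by a factor of ≈ 2.2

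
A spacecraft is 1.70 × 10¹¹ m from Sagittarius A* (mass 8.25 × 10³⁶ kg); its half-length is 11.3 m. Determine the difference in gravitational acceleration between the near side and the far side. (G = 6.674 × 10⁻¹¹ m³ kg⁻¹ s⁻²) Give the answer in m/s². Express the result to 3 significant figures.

Near-to-far spans 2r, so the tidal difference is twice the near-to-center value: 4GMr/d³.
Δg = 4GMr/d³
   = 4 × (6.674 × 10⁻¹¹) × (8.25 × 10³⁶) × (11.3) / (1.70 × 10¹¹)³
   = 5.07 × 10⁻⁶ m/s²

5.07 × 10⁻⁶ m/s²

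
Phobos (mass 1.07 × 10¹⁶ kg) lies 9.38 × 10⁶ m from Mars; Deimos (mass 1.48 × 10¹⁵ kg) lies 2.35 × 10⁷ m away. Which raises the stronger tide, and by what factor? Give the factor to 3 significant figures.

The tide-raising term goes as M/d³ (the gradient of a 1/d² field).
Phobos: (1.07 × 10¹⁶) / (9.38 × 10⁶)³ = 1.297 × 10⁻⁵
Deimos: (1.48 × 10¹⁵) / (2.35 × 10⁷)³ = 1.140 × 10⁻⁷
Ratio (larger/smaller) = 114

Phobos, by a factor of ≈ 114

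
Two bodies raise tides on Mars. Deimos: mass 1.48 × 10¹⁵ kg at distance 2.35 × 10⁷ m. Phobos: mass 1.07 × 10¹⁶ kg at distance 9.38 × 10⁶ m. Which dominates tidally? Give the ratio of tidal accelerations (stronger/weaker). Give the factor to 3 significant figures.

Phobos, by a factor of ≈ 114

Tidal acceleration ∝ M/d³, so compare M/d³ for each.
Deimos: (1.48 × 10¹⁵) / (2.35 × 10⁷)³ = 1.140 × 10⁻⁷
Phobos: (1.07 × 10¹⁶) / (9.38 × 10⁶)³ = 1.297 × 10⁻⁵
Ratio (larger/smaller) = 114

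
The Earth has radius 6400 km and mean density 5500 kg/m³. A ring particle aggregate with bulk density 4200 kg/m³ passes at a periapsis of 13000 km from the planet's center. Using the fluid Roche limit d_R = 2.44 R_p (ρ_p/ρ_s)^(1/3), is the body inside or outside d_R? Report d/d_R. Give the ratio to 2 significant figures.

inside; d/d_R ≈ 0.76

d_R = 2.44 × (6400 km) × (5500/4200)^(1/3) = 17080 km
d/d_R = (13000) / (17080) = 0.76
Since d/d_R < 1, the body is inside the Roche limit.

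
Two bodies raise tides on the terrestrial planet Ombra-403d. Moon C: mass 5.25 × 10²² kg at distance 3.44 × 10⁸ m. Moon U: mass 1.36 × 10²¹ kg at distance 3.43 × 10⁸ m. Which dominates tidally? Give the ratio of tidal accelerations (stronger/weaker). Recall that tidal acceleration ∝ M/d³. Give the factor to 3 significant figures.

Compare M/d³ for the two perturbers:
Moon C: (5.25 × 10²²) / (3.44 × 10⁸)³ = 1.290 × 10⁻³
Moon U: (1.36 × 10²¹) / (3.43 × 10⁸)³ = 3.370 × 10⁻⁵
Ratio (larger/smaller) = 38.3

Moon C, by a factor of ≈ 38.3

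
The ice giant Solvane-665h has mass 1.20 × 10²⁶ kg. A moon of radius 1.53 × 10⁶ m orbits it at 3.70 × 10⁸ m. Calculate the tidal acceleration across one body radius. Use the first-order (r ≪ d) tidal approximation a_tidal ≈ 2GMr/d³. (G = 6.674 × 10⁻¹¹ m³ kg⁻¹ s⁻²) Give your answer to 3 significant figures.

4.84 × 10⁻⁴ m/s²

a_tidal = 2GMr/d³
        = 2 × (6.674 × 10⁻¹¹) × (1.20 × 10²⁶) × (1.53 × 10⁶) / (3.70 × 10⁸)³
        = 4.84 × 10⁻⁴ m/s²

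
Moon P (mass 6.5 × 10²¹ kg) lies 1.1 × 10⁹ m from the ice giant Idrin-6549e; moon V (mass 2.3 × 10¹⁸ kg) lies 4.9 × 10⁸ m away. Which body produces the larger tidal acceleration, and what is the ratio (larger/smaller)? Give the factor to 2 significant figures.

Tidal stretch scales as M/d³; compute that for each body.
Moon P: (6.5 × 10²¹) / (1.1 × 10⁹)³ = 4.884 × 10⁻⁶
Moon V: (2.3 × 10¹⁸) / (4.9 × 10⁸)³ = 1.955 × 10⁻⁸
Ratio (larger/smaller) = 250

Moon P, by a factor of ≈ 250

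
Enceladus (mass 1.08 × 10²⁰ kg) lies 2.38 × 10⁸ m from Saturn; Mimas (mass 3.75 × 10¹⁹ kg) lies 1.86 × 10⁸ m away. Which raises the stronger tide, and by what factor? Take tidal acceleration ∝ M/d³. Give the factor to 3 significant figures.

Enceladus, by a factor of ≈ 1.37

Compare M/d³ for the two perturbers:
Enceladus: (1.08 × 10²⁰) / (2.38 × 10⁸)³ = 8.011 × 10⁻⁶
Mimas: (3.75 × 10¹⁹) / (1.86 × 10⁸)³ = 5.828 × 10⁻⁶
Ratio (larger/smaller) = 1.37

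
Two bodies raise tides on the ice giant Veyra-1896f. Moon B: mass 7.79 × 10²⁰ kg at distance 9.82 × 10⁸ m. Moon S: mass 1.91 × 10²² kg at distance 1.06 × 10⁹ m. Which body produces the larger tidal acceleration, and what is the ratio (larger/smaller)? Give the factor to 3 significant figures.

The tide-raising term goes as M/d³ (the gradient of a 1/d² field).
Moon B: (7.79 × 10²⁰) / (9.82 × 10⁸)³ = 8.226 × 10⁻⁷
Moon S: (1.91 × 10²²) / (1.06 × 10⁹)³ = 1.604 × 10⁻⁵
Ratio (larger/smaller) = 19.5

Moon S, by a factor of ≈ 19.5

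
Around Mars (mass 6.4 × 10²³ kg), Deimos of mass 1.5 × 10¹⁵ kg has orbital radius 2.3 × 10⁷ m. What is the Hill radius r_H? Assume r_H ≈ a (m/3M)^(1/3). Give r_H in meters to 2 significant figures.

2.1 × 10⁴ m

r_H ≈ a (m/3M)^(1/3)
    = (2.3 × 10⁷) × (1.5 × 10¹⁵ / (3 × 6.4 × 10²³))^(1/3)
    = 2.1 × 10⁴ m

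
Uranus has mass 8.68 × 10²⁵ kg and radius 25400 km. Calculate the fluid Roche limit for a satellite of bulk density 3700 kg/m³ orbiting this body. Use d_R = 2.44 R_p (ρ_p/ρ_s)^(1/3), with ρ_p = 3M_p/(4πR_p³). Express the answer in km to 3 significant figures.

ρ_p = 3M_p/(4πR_p³) = 3 × (8.68 × 10²⁵) / (4π × (2.54 × 10⁷ m)³) = 1260 kg/m³
d_R = 2.44 × 25400 km × (1260/3700)^(1/3)
    = 43300 km

43300 km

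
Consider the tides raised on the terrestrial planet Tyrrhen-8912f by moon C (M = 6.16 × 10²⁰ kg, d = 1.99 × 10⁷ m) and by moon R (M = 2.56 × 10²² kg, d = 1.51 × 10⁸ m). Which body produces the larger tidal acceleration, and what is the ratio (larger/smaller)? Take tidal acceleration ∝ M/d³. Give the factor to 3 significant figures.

Moon C, by a factor of ≈ 10.5

The tide-raising term goes as M/d³ (the gradient of a 1/d² field).
Moon C: (6.16 × 10²⁰) / (1.99 × 10⁷)³ = 7.817 × 10⁻²
Moon R: (2.56 × 10²²) / (1.51 × 10⁸)³ = 7.435 × 10⁻³
Ratio (larger/smaller) = 10.5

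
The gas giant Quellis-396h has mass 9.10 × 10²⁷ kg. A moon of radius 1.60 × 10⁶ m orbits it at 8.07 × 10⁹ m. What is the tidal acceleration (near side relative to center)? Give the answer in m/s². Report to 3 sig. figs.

3.70 × 10⁻⁶ m/s²

Since r ≪ d, expand the inverse-square field across one radius to get the leading 2GMr/d³ term.
Δa = 2GMr/d³
   = 2 × (6.674 × 10⁻¹¹) × (9.10 × 10²⁷) × (1.60 × 10⁶) / (8.07 × 10⁹)³
   = 3.70 × 10⁻⁶ m/s²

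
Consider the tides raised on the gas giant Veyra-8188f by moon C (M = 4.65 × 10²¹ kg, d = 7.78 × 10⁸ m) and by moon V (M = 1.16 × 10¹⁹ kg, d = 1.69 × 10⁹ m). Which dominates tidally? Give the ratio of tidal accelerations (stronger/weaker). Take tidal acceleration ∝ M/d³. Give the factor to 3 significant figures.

Tidal stretch scales as M/d³; compute that for each body.
Moon C: (4.65 × 10²¹) / (7.78 × 10⁸)³ = 9.874 × 10⁻⁶
Moon V: (1.16 × 10¹⁹) / (1.69 × 10⁹)³ = 2.403 × 10⁻⁹
Ratio (larger/smaller) = 4110

Moon C, by a factor of ≈ 4110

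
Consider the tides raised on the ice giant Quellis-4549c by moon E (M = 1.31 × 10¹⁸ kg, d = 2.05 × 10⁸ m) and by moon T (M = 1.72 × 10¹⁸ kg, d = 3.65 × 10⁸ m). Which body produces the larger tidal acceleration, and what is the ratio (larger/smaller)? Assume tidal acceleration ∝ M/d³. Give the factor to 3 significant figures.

Tidal acceleration ∝ M/d³, so compare M/d³ for each.
Moon E: (1.31 × 10¹⁸) / (2.05 × 10⁸)³ = 1.521 × 10⁻⁷
Moon T: (1.72 × 10¹⁸) / (3.65 × 10⁸)³ = 3.537 × 10⁻⁸
Ratio (larger/smaller) = 4.30

Moon E, by a factor of ≈ 4.30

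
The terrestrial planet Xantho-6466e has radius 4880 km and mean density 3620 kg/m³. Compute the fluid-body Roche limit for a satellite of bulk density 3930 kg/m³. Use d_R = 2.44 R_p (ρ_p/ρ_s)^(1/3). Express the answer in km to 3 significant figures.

11600 km

d_R = 2.44 × 4880 km × (3620/3930)^(1/3)
    = 11600 km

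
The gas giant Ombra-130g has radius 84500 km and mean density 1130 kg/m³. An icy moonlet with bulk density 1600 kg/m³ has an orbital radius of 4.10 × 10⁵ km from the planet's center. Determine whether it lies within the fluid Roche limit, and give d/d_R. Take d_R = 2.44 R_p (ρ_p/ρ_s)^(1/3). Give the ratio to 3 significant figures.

outside; d/d_R ≈ 2.23

d_R = 2.44 × (84500 km) × (1130/1600)^(1/3) = 1.836 × 10⁵ km
d/d_R = (4.10 × 10⁵) / (1.836 × 10⁵) = 2.23
Since d/d_R > 1, the body is outside the Roche limit.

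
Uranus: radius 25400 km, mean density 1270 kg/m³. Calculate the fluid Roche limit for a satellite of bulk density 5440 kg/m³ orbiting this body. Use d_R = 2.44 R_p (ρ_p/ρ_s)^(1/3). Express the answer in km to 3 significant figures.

d_R = 2.44 × 25400 km × (1270/5440)^(1/3)
    = 38200 km

38200 km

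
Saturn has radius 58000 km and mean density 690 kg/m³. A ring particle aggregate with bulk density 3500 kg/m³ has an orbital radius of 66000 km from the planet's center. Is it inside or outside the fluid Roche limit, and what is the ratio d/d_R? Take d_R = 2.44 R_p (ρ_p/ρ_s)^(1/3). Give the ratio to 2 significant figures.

d_R = 2.44 × (58000 km) × (690/3500)^(1/3) = 82370 km
d/d_R = (66000) / (82370) = 0.80
Since d/d_R < 1, the body is inside the Roche limit.

inside; d/d_R ≈ 0.80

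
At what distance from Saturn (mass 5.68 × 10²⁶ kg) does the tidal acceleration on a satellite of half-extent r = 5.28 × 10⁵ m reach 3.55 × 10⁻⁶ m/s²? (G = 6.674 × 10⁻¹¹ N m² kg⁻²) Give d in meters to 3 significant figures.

2.24 × 10⁹ m

2GMr/d³ = a_tidal  ⇒  d = (2GMr / a_tidal)^(1/3)
d = (2 × 6.674×10⁻¹¹ × (5.68 × 10²⁶) × (5.28 × 10⁵) / (3.55 × 10⁻⁶))^(1/3)
  = 2.24 × 10⁹ m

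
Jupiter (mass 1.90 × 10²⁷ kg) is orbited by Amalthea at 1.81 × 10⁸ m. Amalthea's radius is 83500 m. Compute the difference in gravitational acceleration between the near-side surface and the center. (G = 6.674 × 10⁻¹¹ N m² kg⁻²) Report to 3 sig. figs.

3.57 × 10⁻³ m/s²

Δa = 2GMr/d³
   = 2 × (6.674 × 10⁻¹¹) × (1.90 × 10²⁷) × (83500) / (1.81 × 10⁸)³
   = 3.57 × 10⁻³ m/s²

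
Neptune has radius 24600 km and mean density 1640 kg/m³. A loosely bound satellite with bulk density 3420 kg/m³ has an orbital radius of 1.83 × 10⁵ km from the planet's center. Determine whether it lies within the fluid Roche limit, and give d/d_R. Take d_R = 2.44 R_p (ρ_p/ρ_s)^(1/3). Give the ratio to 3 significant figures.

d_R = 2.44 × (24600 km) × (1640/3420)^(1/3) = 46980 km
d/d_R = (1.83 × 10⁵) / (46980) = 3.90
Since d/d_R > 1, the body is outside the Roche limit.

outside; d/d_R ≈ 3.90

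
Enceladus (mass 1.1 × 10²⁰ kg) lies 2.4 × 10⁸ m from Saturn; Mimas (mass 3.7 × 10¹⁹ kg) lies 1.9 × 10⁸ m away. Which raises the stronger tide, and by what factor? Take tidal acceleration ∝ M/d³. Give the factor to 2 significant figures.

Enceladus, by a factor of ≈ 1.5

Compare M/d³ for the two perturbers:
Enceladus: (1.1 × 10²⁰) / (2.4 × 10⁸)³ = 7.957 × 10⁻⁶
Mimas: (3.7 × 10¹⁹) / (1.9 × 10⁸)³ = 5.394 × 10⁻⁶
Ratio (larger/smaller) = 1.5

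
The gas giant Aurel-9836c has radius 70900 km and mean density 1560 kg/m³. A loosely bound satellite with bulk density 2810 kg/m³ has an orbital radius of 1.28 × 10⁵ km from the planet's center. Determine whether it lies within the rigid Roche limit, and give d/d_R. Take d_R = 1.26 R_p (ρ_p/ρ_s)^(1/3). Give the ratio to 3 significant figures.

d_R = 1.26 × (70900 km) × (1560/2810)^(1/3) = 73420 km
d/d_R = (1.28 × 10⁵) / (73420) = 1.74
Since d/d_R > 1, the body is outside the Roche limit.

outside; d/d_R ≈ 1.74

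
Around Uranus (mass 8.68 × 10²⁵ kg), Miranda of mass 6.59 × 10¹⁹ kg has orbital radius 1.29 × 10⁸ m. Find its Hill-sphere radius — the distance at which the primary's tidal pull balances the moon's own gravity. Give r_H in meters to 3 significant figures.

8.16 × 10⁵ m

r_H ≈ a (m/3M)^(1/3)
    = (1.29 × 10⁸) × (6.59 × 10¹⁹ / (3 × 8.68 × 10²⁵))^(1/3)
    = 8.16 × 10⁵ m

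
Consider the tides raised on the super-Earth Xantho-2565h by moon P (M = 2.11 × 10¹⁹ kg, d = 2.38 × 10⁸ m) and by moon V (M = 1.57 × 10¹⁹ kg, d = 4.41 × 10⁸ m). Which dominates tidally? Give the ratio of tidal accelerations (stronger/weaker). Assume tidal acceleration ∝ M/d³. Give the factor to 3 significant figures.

Moon P, by a factor of ≈ 8.55

Tidal acceleration ∝ M/d³, so compare M/d³ for each.
Moon P: (2.11 × 10¹⁹) / (2.38 × 10⁸)³ = 1.565 × 10⁻⁶
Moon V: (1.57 × 10¹⁹) / (4.41 × 10⁸)³ = 1.831 × 10⁻⁷
Ratio (larger/smaller) = 8.55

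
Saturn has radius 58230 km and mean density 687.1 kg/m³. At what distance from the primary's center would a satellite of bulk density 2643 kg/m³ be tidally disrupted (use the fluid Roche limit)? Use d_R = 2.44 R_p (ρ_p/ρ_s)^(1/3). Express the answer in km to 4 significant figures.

d_R = 2.44 × 58230 km × (687.1/2643)^(1/3)
    = 90680 km

90680 km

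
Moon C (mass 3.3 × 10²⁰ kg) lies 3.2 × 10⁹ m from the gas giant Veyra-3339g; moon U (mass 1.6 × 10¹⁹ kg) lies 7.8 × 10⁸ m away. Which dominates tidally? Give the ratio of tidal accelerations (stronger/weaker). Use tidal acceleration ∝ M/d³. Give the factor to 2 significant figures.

Moon U, by a factor of ≈ 3.3

Tidal acceleration ∝ M/d³, so compare M/d³ for each.
Moon C: (3.3 × 10²⁰) / (3.2 × 10⁹)³ = 1.007 × 10⁻⁸
Moon U: (1.6 × 10¹⁹) / (7.8 × 10⁸)³ = 3.372 × 10⁻⁸
Ratio (larger/smaller) = 3.3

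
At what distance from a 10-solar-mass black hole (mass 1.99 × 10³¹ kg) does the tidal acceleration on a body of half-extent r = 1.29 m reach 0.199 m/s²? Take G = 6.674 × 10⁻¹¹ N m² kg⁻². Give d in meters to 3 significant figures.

2GMr/d³ = a_tidal  ⇒  d = (2GMr / a_tidal)^(1/3)
d = (2 × 6.674×10⁻¹¹ × (1.99 × 10³¹) × (1.29) / (0.199))^(1/3)
  = 2.58 × 10⁷ m

2.58 × 10⁷ m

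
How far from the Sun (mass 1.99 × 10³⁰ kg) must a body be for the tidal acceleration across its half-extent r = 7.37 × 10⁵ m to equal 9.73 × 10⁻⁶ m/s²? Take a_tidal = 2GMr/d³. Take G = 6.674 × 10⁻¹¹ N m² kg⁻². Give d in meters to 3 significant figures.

2.72 × 10¹⁰ m

2GMr/d³ = a_tidal  ⇒  d = (2GMr / a_tidal)^(1/3)
d = (2 × 6.674×10⁻¹¹ × (1.99 × 10³⁰) × (7.37 × 10⁵) / (9.73 × 10⁻⁶))^(1/3)
  = 2.72 × 10¹⁰ m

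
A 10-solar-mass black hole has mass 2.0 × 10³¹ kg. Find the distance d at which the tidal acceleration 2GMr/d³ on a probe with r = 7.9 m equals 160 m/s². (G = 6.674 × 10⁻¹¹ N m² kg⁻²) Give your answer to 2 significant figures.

5.1 × 10⁶ m

2GMr/d³ = a_tidal  ⇒  d = (2GMr / a_tidal)^(1/3)
d = (2 × 6.674×10⁻¹¹ × (2.0 × 10³¹) × (7.9) / (160))^(1/3)
  = 5.1 × 10⁶ m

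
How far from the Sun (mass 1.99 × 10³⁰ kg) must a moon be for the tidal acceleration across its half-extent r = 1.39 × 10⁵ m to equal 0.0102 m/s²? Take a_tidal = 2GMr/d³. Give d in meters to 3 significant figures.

2GMr/d³ = a_tidal  ⇒  d = (2GMr / a_tidal)^(1/3)
d = (2 × 6.674×10⁻¹¹ × (1.99 × 10³⁰) × (1.39 × 10⁵) / (0.0102))^(1/3)
  = 1.54 × 10⁹ m

1.54 × 10⁹ m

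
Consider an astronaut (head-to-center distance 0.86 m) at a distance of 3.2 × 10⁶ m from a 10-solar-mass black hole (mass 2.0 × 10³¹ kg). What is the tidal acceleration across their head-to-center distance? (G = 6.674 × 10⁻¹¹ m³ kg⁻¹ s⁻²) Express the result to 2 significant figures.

Δg = 2GMr/d³
   = 2 × (6.674 × 10⁻¹¹) × (2.0 × 10³¹) × (0.86) / (3.2 × 10⁶)³
   = 7.0 × 10¹ m/s²

7.0 × 10¹ m/s²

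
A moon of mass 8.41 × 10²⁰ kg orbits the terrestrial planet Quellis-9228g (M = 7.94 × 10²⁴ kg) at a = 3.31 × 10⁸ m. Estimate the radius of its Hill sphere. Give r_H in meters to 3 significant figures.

1.09 × 10⁷ m

r_H ≈ a (m/3M)^(1/3)
    = (3.31 × 10⁸) × (8.41 × 10²⁰ / (3 × 7.94 × 10²⁴))^(1/3)
    = 1.09 × 10⁷ m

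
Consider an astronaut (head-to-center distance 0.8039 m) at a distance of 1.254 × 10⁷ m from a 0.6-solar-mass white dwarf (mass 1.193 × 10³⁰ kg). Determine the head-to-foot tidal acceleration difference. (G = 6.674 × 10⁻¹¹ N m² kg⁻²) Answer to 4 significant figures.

Differencing GM/(d−r)² and GM/(d+r)² to first order in r/d gives 4GMr/d³.
Δg = 4GMr/d³
   = 4 × (6.674 × 10⁻¹¹) × (1.193 × 10³⁰) × (0.8039) / (1.254 × 10⁷)³
   = 1.298 × 10⁻¹ m/s²

1.298 × 10⁻¹ m/s²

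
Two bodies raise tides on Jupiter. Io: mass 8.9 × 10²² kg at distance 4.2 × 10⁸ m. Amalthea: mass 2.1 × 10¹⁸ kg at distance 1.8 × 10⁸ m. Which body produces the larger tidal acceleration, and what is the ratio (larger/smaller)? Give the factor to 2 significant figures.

Io, by a factor of ≈ 3300

The tide-raising term goes as M/d³ (the gradient of a 1/d² field).
Io: (8.9 × 10²²) / (4.2 × 10⁸)³ = 1.201 × 10⁻³
Amalthea: (2.1 × 10¹⁸) / (1.8 × 10⁸)³ = 3.601 × 10⁻⁷
Ratio (larger/smaller) = 3300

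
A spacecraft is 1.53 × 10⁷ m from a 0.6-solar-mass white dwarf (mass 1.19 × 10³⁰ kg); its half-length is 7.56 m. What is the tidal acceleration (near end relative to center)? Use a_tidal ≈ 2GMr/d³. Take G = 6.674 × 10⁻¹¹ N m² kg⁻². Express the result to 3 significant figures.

a_tidal = 2GMr/d³
        = 2 × (6.674 × 10⁻¹¹) × (1.19 × 10³⁰) × (7.56) / (1.53 × 10⁷)³
        = 3.35 × 10⁻¹ m/s²

3.35 × 10⁻¹ m/s²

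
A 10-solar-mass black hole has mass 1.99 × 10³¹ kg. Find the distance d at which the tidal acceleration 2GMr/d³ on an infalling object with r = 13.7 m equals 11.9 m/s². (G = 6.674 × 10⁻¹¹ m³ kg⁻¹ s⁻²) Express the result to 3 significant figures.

1.45 × 10⁷ m

2GMr/d³ = a_tidal  ⇒  d = (2GMr / a_tidal)^(1/3)
d = (2 × 6.674×10⁻¹¹ × (1.99 × 10³¹) × (13.7) / (11.9))^(1/3)
  = 1.45 × 10⁷ m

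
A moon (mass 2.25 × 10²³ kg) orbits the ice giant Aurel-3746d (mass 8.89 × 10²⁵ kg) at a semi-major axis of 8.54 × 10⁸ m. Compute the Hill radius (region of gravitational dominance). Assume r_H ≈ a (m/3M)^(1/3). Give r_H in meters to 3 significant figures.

8.07 × 10⁷ m

r_H ≈ a (m/3M)^(1/3)
    = (8.54 × 10⁸) × (2.25 × 10²³ / (3 × 8.89 × 10²⁵))^(1/3)
    = 8.07 × 10⁷ m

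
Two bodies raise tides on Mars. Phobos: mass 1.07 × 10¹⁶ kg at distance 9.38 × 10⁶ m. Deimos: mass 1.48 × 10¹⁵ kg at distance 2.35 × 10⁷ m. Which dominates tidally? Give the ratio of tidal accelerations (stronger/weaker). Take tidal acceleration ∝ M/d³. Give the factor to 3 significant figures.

Tidal stretch scales as M/d³; compute that for each body.
Phobos: (1.07 × 10¹⁶) / (9.38 × 10⁶)³ = 1.297 × 10⁻⁵
Deimos: (1.48 × 10¹⁵) / (2.35 × 10⁷)³ = 1.140 × 10⁻⁷
Ratio (larger/smaller) = 114

Phobos, by a factor of ≈ 114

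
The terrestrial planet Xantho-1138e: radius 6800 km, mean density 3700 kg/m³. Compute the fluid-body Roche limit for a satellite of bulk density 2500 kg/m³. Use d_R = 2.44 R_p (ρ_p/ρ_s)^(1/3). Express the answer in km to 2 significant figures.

19000 km

d_R = 2.44 × 6800 km × (3700/2500)^(1/3)
    = 19000 km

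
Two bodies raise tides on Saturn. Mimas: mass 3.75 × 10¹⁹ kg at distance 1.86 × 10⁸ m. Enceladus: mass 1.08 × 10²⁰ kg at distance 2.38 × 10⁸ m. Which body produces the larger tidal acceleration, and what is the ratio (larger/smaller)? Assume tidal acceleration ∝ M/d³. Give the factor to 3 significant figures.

The tide-raising term goes as M/d³ (the gradient of a 1/d² field).
Mimas: (3.75 × 10¹⁹) / (1.86 × 10⁸)³ = 5.828 × 10⁻⁶
Enceladus: (1.08 × 10²⁰) / (2.38 × 10⁸)³ = 8.011 × 10⁻⁶
Ratio (larger/smaller) = 1.37

Enceladus, by a factor of ≈ 1.37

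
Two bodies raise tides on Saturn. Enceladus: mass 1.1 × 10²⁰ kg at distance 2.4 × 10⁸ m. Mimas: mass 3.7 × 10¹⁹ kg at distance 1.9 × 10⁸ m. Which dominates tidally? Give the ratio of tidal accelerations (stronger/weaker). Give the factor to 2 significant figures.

Enceladus, by a factor of ≈ 1.5

Compare M/d³ for the two perturbers:
Enceladus: (1.1 × 10²⁰) / (2.4 × 10⁸)³ = 7.957 × 10⁻⁶
Mimas: (3.7 × 10¹⁹) / (1.9 × 10⁸)³ = 5.394 × 10⁻⁶
Ratio (larger/smaller) = 1.5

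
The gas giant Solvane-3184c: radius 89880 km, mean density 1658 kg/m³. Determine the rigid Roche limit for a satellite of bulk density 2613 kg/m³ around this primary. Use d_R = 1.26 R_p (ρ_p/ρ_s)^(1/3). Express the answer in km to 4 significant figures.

97320 km

d_R = 1.26 × 89880 km × (1658/2613)^(1/3)
    = 97320 km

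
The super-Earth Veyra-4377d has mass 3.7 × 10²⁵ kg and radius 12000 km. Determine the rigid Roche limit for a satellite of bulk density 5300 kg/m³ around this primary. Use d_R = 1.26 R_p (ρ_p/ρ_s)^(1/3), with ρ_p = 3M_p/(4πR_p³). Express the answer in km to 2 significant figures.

ρ_p = 3M_p/(4πR_p³) = 3 × (3.7 × 10²⁵) / (4π × (1.2 × 10⁷ m)³) = 5100 kg/m³
d_R = 1.26 × 12000 km × (5100/5300)^(1/3)
    = 15000 km

15000 km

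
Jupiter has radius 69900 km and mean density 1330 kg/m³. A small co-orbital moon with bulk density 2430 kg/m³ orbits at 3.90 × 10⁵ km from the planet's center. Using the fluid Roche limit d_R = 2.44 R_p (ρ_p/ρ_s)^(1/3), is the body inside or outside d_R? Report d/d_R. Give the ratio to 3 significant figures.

outside; d/d_R ≈ 2.80

d_R = 2.44 × (69900 km) × (1330/2430)^(1/3) = 1.395 × 10⁵ km
d/d_R = (3.90 × 10⁵) / (1.395 × 10⁵) = 2.80
Since d/d_R > 1, the body is outside the Roche limit.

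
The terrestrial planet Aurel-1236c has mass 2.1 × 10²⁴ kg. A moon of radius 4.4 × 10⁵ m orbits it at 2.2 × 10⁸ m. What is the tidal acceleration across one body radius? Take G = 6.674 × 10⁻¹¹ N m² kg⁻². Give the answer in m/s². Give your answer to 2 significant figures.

1.2 × 10⁻⁵ m/s²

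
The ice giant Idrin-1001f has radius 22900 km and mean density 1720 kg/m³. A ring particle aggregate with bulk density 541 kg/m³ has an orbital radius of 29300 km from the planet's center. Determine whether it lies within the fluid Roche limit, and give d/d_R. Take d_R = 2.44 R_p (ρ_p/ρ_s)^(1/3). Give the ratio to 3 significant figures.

inside; d/d_R ≈ 0.357

d_R = 2.44 × (22900 km) × (1720/541)^(1/3) = 82160 km
d/d_R = (29300) / (82160) = 0.357
Since d/d_R < 1, the body is inside the Roche limit.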